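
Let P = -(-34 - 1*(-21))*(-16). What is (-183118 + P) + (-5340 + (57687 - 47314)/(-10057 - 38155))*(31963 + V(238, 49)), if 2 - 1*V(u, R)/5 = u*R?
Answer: 6771950111549/48212 ≈ 1.4046e+8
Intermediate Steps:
V(u, R) = 10 - 5*R*u (V(u, R) = 10 - 5*u*R = 10 - 5*R*u)
P = -208 (P = -(-34 + 21)*(-16) = -1*(-13)*(-16) = 13*(-16) = -208)
(-183118 + P) + (-5340 + (57687 - 47314)/(-10057 - 38155))*(31963 + V(238, 49)) = (-183118 - 208) + (-5340 + (57687 - 47314)/(-10057 - 38155))*(31963 + (10 - 5*49*238)) = -183326 + (-5340 + 10373/(-48212))*(31963 + (10 - 58310)) = -183326 + (-5340 + 10373*(-1/48212))*(31963 - 58300) = -183326 + (-5340 - 10373/48212)*(-26337) = -183326 - 257462453/48212*(-26337) = -183326 + 6780788624661/48212 = 6771950111549/48212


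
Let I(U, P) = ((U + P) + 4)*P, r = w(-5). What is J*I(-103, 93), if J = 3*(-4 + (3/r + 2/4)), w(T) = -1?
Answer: 10881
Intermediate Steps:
r = -1
I(U, P) = P*(4 + P + U) (I(U, P) = ((P + U) + 4)*P = (4 + P + U)*P = P*(4 + P + U))
J = -39/2 (J = 3*(-4 + (3/(-1) + 2/4)) = 3*(-4 + (3*(-1) + 2*(¼))) = 3*(-4 + (-3 + ½)) = 3*(-4 - 5/2) = 3*(-13/2) = -39/2 ≈ -19.500)
J*I(-103, 93) = -3627*(4 + 93 - 103)/2 = -3627*(-6)/2 = -39/2*(-558) = 10881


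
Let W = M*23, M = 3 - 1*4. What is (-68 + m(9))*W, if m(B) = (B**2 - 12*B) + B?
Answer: 1978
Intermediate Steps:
m(B) = B**2 - 11*B
M = -1 (M = 3 - 4 = -1)
W = -23 (W = -1*23 = -23)
(-68 + m(9))*W = (-68 + 9*(-11 + 9))*(-23) = (-68 + 9*(-2))*(-23) = (-68 - 18)*(-23) = -86*(-23) = 1978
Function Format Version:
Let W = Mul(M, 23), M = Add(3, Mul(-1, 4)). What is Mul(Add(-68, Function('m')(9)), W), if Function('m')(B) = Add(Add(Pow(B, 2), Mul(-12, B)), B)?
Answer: 1978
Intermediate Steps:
Function('m')(B) = Add(Pow(B, 2), Mul(-11, B))
M = -1 (M = Add(3, -4) = -1)
W = -23 (W = Mul(-1, 23) = -23)
Mul(Add(-68, Function('m')(9)), W) = Mul(Add(-68, Mul(9, Add(-11, 9))), -23) = Mul(Add(-68, Mul(9, -2)), -23) = Mul(Add(-68, -18), -23) = Mul(-86, -23) = 1978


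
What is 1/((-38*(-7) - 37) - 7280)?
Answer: -1/7051 ≈ -0.00014182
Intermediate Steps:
1/((-38*(-7) - 37) - 7280) = 1/((266 - 37) - 7280) = 1/(229 - 7280) = 1/(-7051) = -1/7051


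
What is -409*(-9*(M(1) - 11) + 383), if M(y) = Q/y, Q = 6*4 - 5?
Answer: -127199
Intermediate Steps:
Q = 19 (Q = 24 - 5 = 19)
M(y) = 19/y
-409*(-9*(M(1) - 11) + 383) = -409*(-9*(19/1 - 11) + 383) = -409*(-9*(19*1 - 11) + 383) = -409*(-9*(19 - 11) + 383) = -409*(-9*8 + 383) = -409*(-72 + 383) = -409*311 = -127199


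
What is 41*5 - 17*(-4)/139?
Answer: 28563/139 ≈ 205.49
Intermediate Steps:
41*5 - 17*(-4)/139 = 205 + 68*(1/139) = 205 + 68/139 = 28563/139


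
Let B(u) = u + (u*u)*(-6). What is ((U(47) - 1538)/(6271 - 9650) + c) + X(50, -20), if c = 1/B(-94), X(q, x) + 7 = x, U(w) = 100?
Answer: -4769015829/179458690 ≈ -26.574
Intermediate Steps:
B(u) = u - 6*u² (B(u) = u + u²*(-6) = u - 6*u²)
X(q, x) = -7 + x
c = -1/53110 (c = 1/(-94*(1 - 6*(-94))) = 1/(-94*(1 + 564)) = 1/(-94*565) = 1/(-53110) = -1/53110 ≈ -1.8829e-5)
((U(47) - 1538)/(6271 - 9650) + c) + X(50, -20) = ((100 - 1538)/(6271 - 9650) - 1/53110) + (-7 - 20) = (-1438/(-3379) - 1/53110) - 27 = (-1438*(-1/3379) - 1/53110) - 27 = (1438/3379 - 1/53110) - 27 = 76368801/179458690 - 27 = -4769015829/179458690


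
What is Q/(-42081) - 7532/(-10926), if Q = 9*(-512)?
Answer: 61216850/76629501 ≈ 0.79887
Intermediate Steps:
Q = -4608
Q/(-42081) - 7532/(-10926) = -4608/(-42081) - 7532/(-10926) = -4608*(-1/42081) - 7532*(-1/10926) = 1536/14027 + 3766/5463 = 61216850/76629501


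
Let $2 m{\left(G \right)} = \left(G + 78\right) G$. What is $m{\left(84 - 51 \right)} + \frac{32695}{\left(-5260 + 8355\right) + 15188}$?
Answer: $\frac{67036019}{36566} \approx 1833.3$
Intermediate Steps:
$m{\left(G \right)} = \frac{G \left(78 + G\right)}{2}$ ($m{\left(G \right)} = \frac{\left(G + 78\right) G}{2} = \frac{\left(78 + G\right) G}{2} = \frac{G \left(78 + G\right)}{2}$)
$m{\left(84 - 51 \right)} + \frac{32695}{\left(-5260 + 8355\right) + 15188} = \frac{\left(84 - 51\right) \left(78 + \left(84 - 51\right)\right)}{2} + \frac{32695}{\left(-5260 + 8355\right) + 15188} = \frac{\left(84 - 51\right) \left(78 + \left(84 - 51\right)\right)}{2} + \frac{32695}{3095 + 15188} = \frac{1}{2} \cdot 33 \left(78 + 33\right) + \frac{32695}{18283} = \frac{1}{2} \cdot 33 \cdot 111 + 32695 \cdot \frac{1}{18283} = \frac{3663}{2} + \frac{32695}{18283} = \frac{67036019}{36566}$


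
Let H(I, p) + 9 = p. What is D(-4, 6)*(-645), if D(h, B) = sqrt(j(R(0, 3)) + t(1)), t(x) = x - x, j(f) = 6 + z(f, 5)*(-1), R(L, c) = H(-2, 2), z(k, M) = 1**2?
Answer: -645*sqrt(5) ≈ -1442.3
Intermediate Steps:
H(I, p) = -9 + p
z(k, M) = 1
R(L, c) = -7 (R(L, c) = -9 + 2 = -7)
j(f) = 5 (j(f) = 6 + 1*(-1) = 6 - 1 = 5)
t(x) = 0
D(h, B) = sqrt(5) (D(h, B) = sqrt(5 + 0) = sqrt(5))
D(-4, 6)*(-645) = sqrt(5)*(-645) = -645*sqrt(5)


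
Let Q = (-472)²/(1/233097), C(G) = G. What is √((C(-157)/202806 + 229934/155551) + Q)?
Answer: √5742293490331708439157285512090/10515558702 ≈ 2.2788e+5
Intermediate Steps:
Q = 51930282048 (Q = 222784/(1/233097) = 222784*233097 = 51930282048)
√((C(-157)/202806 + 229934/155551) + Q) = √((-157/202806 + 229934/155551) + 51930282048) = √(46607573297/31546676106 + 51930282048) = √(1638227787908089918385/31546676106) = √5742293490331708439157285512090/10515558702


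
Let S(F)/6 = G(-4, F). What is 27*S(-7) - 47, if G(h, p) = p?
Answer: -1181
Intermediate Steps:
S(F) = 6*F
27*S(-7) - 47 = 27*(6*(-7)) - 47 = 27*(-42) - 47 = -1134 - 47 = -1181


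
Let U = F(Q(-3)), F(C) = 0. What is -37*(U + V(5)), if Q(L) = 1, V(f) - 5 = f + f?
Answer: -555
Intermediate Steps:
V(f) = 5 + 2*f (V(f) = 5 + (f + f) = 5 + 2*f)
U = 0
-37*(U + V(5)) = -37*(0 + (5 + 2*5)) = -37*(0 + (5 + 10)) = -37*(0 + 15) = -37*15 = -555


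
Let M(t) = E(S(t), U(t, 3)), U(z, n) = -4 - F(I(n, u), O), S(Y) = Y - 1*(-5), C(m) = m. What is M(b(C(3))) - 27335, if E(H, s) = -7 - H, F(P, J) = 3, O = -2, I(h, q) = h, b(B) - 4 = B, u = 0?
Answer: -27354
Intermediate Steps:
S(Y) = 5 + Y (S(Y) = Y + 5 = 5 + Y)
b(B) = 4 + B
U(z, n) = -7 (U(z, n) = -4 - 1*3 = -4 - 3 = -7)
M(t) = -12 - t (M(t) = -7 - (5 + t) = -7 + (-5 - t) = -12 - t)
M(b(C(3))) - 27335 = (-12 - (4 + 3)) - 27335 = (-12 - 1*7) - 27335 = (-12 - 7) - 27335 = -19 - 27335 = -27354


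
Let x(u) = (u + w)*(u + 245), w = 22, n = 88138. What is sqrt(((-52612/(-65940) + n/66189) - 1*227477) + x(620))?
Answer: 6*sqrt(2731793866167743395)/17319455 ≈ 572.59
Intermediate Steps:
x(u) = (22 + u)*(245 + u) (x(u) = (u + 22)*(u + 245) = (22 + u)*(245 + u))
sqrt(((-52612/(-65940) + n/66189) - 1*227477) + x(620)) = sqrt(((-52612/(-65940) + 88138/66189) - 1*227477) + (5390 + 620**2 + 267*620)) = sqrt(((-52612*(-1/65940) + 88138*(1/66189)) - 227477) + (5390 + 384400 + 165540)) = sqrt(((1879/2355 + 88138/66189) - 227477) + 555330) = sqrt((36881569/17319455 - 227477) + 555330) = sqrt(-3939740783466/17319455 + 555330) = sqrt(5678272161684/17319455) = 6*sqrt(2731793866167743395)/17319455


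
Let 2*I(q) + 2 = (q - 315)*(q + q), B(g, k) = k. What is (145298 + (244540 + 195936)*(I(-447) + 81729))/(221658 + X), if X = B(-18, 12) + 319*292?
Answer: 93015830045/157409 ≈ 5.9092e+5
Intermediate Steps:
I(q) = -1 + q*(-315 + q) (I(q) = -1 + ((q - 315)*(q + q))/2 = -1 + ((-315 + q)*(2*q))/2 = -1 + (2*q*(-315 + q))/2 = -1 + q*(-315 + q))
X = 93160 (X = 12 + 319*292 = 12 + 93148 = 93160)
(145298 + (244540 + 195936)*(I(-447) + 81729))/(221658 + X) = (145298 + (244540 + 195936)*((-1 + (-447)² - 315*(-447)) + 81729))/(221658 + 93160) = (145298 + 440476*((-1 + 199809 + 140805) + 81729))/314818 = (145298 + 440476*(340613 + 81729))*(1/314818) = (145298 + 440476*422342)*(1/314818) = (145298 + 186031514792)*(1/314818) = 186031660090*(1/314818) = 93015830045/157409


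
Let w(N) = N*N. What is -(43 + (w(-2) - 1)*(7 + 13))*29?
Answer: -2987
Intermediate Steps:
w(N) = N²
-(43 + (w(-2) - 1)*(7 + 13))*29 = -(43 + ((-2)² - 1)*(7 + 13))*29 = -(43 + (4 - 1)*20)*29 = -(43 + 3*20)*29 = -(43 + 60)*29 = -103*29 = -1*2987 = -2987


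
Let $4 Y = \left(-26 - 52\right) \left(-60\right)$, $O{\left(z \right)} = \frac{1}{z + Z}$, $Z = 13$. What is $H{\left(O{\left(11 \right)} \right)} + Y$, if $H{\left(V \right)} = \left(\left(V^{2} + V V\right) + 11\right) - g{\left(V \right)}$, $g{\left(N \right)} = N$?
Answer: $\frac{340117}{288} \approx 1181.0$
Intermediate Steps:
$O{\left(z \right)} = \frac{1}{13 + z}$ ($O{\left(z \right)} = \frac{1}{z + 13} = \frac{1}{13 + z}$)
$H{\left(V \right)} = 11 - V + 2 V^{2}$ ($H{\left(V \right)} = \left(\left(V^{2} + V V\right) + 11\right) - V = \left(\left(V^{2} + V^{2}\right) + 11\right) - V = \left(2 V^{2} + 11\right) - V = \left(11 + 2 V^{2}\right) - V = 11 - V + 2 V^{2}$)
$Y = 1170$ ($Y = \frac{\left(-26 - 52\right) \left(-60\right)}{4} = \frac{\left(-78\right) \left(-60\right)}{4} = \frac{1}{4} \cdot 4680 = 1170$)
$H{\left(O{\left(11 \right)} \right)} + Y = \left(11 - \frac{1}{13 + 11} + 2 \left(\frac{1}{13 + 11}\right)^{2}\right) + 1170 = \left(11 - \frac{1}{24} + 2 \left(\frac{1}{24}\right)^{2}\right) + 1170 = \left(11 - \frac{1}{24} + \frac{2}{576}\right) + 1170 = \left(11 - \frac{1}{24} + 2 \cdot \frac{1}{576}\right) + 1170 = \left(11 - \frac{1}{24} + \frac{1}{288}\right) + 1170 = \frac{3157}{288} + 1170 = \frac{340117}{288}$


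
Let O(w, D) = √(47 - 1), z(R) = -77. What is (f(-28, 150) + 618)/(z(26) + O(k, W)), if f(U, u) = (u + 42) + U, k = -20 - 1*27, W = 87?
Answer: -60214/5883 - 782*√46/5883 ≈ -11.137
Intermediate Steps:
k = -47 (k = -20 - 27 = -47)
f(U, u) = 42 + U + u (f(U, u) = (42 + u) + U = 42 + U + u)
O(w, D) = √46
(f(-28, 150) + 618)/(z(26) + O(k, W)) = ((42 - 28 + 150) + 618)/(-77 + √46) = (164 + 618)/(-77 + √46) = 782/(-77 + √46)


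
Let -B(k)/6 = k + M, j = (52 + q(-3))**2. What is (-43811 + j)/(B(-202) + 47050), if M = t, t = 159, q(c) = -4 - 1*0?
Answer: -41507/47308 ≈ -0.87738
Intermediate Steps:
q(c) = -4 (q(c) = -4 + 0 = -4)
M = 159
j = 2304 (j = (52 - 4)**2 = 48**2 = 2304)
B(k) = -954 - 6*k (B(k) = -6*(k + 159) = -6*(159 + k) = -954 - 6*k)
(-43811 + j)/(B(-202) + 47050) = (-43811 + 2304)/((-954 - 6*(-202)) + 47050) = -41507/((-954 + 1212) + 47050) = -41507/(258 + 47050) = -41507/47308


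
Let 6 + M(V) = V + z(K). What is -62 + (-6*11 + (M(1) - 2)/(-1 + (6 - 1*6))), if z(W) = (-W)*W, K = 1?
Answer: -120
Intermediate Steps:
z(W) = -W**2
M(V) = -7 + V (M(V) = -6 + (V - 1*1**2) = -6 + (V - 1*1) = -6 + (V - 1) = -6 + (-1 + V) = -7 + V)
-62 + (-6*11 + (M(1) - 2)/(-1 + (6 - 1*6))) = -62 + (-6*11 + ((-7 + 1) - 2)/(-1 + (6 - 1*6))) = -62 + (-66 + (-6 - 2)/(-1 + (6 - 6))) = -62 + (-66 - 8/(-1 + 0)) = -62 + (-66 - 8/(-1)) = -62 + (-66 - 8*(-1)) = -62 + (-66 + 8) = -62 - 58 = -120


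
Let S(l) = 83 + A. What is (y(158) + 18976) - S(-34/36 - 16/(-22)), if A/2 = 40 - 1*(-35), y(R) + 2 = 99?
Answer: 18840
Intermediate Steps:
y(R) = 97 (y(R) = -2 + 99 = 97)
A = 150 (A = 2*(40 - 1*(-35)) = 2*(40 + 35) = 2*75 = 150)
S(l) = 233 (S(l) = 83 + 150 = 233)
(y(158) + 18976) - S(-34/36 - 16/(-22)) = (97 + 18976) - 1*233 = 19073 - 233 = 18840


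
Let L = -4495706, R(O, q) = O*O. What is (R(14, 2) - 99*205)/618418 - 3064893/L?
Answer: 451256451095/695056378277 ≈ 0.64924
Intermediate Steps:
R(O, q) = O²
(R(14, 2) - 99*205)/618418 - 3064893/L = (14² - 99*205)/618418 - 3064893/(-4495706) = (196 - 20295)*(1/618418) - 3064893*(-1/4495706) = -20099*1/618418 + 3064893/4495706 = -20099/618418 + 3064893/4495706 = 451256451095/695056378277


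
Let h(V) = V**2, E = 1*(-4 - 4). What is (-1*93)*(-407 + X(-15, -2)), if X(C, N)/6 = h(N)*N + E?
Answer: 46779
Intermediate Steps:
E = -8 (E = 1*(-8) = -8)
X(C, N) = -48 + 6*N**3 (X(C, N) = 6*(N**2*N - 8) = 6*(N**3 - 8) = 6*(-8 + N**3) = -48 + 6*N**3)
(-1*93)*(-407 + X(-15, -2)) = (-1*93)*(-407 + (-48 + 6*(-2)**3)) = -93*(-407 + (-48 + 6*(-8))) = -93*(-407 + (-48 - 48)) = -93*(-407 - 96) = -93*(-503) = 46779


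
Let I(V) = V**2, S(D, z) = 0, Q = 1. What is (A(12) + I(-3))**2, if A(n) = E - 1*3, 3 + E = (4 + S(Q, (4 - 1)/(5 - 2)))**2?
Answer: 361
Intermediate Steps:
E = 13 (E = -3 + (4 + 0)**2 = -3 + 4**2 = -3 + 16 = 13)
A(n) = 10 (A(n) = 13 - 1*3 = 13 - 3 = 10)
(A(12) + I(-3))**2 = (10 + (-3)**2)**2 = (10 + 9)**2 = 19**2 = 361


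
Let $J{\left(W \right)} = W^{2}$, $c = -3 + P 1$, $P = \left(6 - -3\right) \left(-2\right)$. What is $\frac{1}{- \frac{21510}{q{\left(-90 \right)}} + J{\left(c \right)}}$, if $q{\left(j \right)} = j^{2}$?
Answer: $\frac{90}{39451} \approx 0.0022813$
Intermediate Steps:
$P = -18$ ($P = \left(6 + 3\right) \left(-2\right) = 9 \left(-2\right) = -18$)
$c = -21$ ($c = -3 - 18 = -21$)
$\frac{1}{- \frac{21510}{q{\left(-90 \right)}} + J{\left(c \right)}} = \frac{1}{- \frac{21510}{\left(-90\right)^{2}} + \left(-21\right)^{2}} = \frac{1}{- \frac{21510}{8100} + 441} = \frac{1}{\left(-1\right) \frac{239}{90} + 441} = \frac{1}{- \frac{239}{90} + 441} = \frac{1}{\frac{39451}{90}} = \frac{90}{39451}$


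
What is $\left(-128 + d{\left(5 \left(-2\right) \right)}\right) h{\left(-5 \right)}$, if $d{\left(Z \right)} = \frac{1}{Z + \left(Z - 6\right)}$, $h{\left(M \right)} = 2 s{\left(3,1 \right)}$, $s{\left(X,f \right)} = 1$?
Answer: $- \frac{3329}{13} \approx -256.08$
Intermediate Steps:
$h{\left(M \right)} = 2$ ($h{\left(M \right)} = 2 \cdot 1 = 2$)
$d{\left(Z \right)} = \frac{1}{-6 + 2 Z}$ ($d{\left(Z \right)} = \frac{1}{Z + \left(Z - 6\right)} = \frac{1}{Z + \left(-6 + Z\right)} = \frac{1}{-6 + 2 Z}$)
$\left(-128 + d{\left(5 \left(-2\right) \right)}\right) h{\left(-5 \right)} = \left(-128 + \frac{1}{2 \left(-3 + 5 \left(-2\right)\right)}\right) 2 = \left(-128 + \frac{1}{2 \left(-3 - 10\right)}\right) 2 = \left(-128 + \frac{1}{2 \left(-13\right)}\right) 2 = \left(-128 + \frac{1}{2} \left(- \frac{1}{13}\right)\right) 2 = \left(-128 - \frac{1}{26}\right) 2 = \left(- \frac{3329}{26}\right) 2 = - \frac{3329}{13}$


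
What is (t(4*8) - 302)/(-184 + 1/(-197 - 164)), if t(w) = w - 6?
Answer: 99636/66425 ≈ 1.5000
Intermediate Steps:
t(w) = -6 + w
(t(4*8) - 302)/(-184 + 1/(-197 - 164)) = ((-6 + 4*8) - 302)/(-184 + 1/(-197 - 164)) = ((-6 + 32) - 302)/(-184 + 1/(-361)) = (26 - 302)/(-184 - 1/361) = -276/(-66425/361) = -276*(-361/66425) = 99636/66425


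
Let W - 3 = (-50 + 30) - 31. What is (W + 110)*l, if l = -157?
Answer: -9734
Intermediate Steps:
W = -48 (W = 3 + ((-50 + 30) - 31) = 3 + (-20 - 31) = 3 - 51 = -48)
(W + 110)*l = (-48 + 110)*(-157) = 62*(-157) = -9734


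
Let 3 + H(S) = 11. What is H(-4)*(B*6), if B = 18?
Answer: 864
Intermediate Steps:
H(S) = 8 (H(S) = -3 + 11 = 8)
H(-4)*(B*6) = 8*(18*6) = 8*108 = 864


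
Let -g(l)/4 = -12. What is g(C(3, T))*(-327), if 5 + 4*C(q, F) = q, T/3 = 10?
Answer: -15696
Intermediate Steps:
T = 30 (T = 3*10 = 30)
C(q, F) = -5/4 + q/4
g(l) = 48 (g(l) = -4*(-12) = 48)
g(C(3, T))*(-327) = 48*(-327) = -15696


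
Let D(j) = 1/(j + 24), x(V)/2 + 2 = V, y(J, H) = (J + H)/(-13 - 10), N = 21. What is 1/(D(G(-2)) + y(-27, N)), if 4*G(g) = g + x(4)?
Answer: 1127/340 ≈ 3.3147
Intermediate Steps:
y(J, H) = -H/23 - J/23 (y(J, H) = (H + J)/(-23) = (H + J)*(-1/23) = -H/23 - J/23)
x(V) = -4 + 2*V
G(g) = 1 + g/4 (G(g) = (g + (-4 + 2*4))/4 = (g + (-4 + 8))/4 = (g + 4)/4 = (4 + g)/4 = 1 + g/4)
D(j) = 1/(24 + j)
1/(D(G(-2)) + y(-27, N)) = 1/(1/(24 + (1 + (¼)*(-2))) + (-1/23*21 - 1/23*(-27))) = 1/(1/(24 + (1 - ½)) + (-21/23 + 27/23)) = 1/(1/(24 + ½) + 6/23) = 1/(1/(49/2) + 6/23) = 1/(2/49 + 6/23) = 1/(340/1127) = 1127/340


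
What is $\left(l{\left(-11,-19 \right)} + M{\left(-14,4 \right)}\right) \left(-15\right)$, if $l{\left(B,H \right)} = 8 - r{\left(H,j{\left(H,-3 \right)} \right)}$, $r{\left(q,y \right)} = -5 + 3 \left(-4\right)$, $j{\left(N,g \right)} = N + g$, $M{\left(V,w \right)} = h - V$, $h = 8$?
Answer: $-705$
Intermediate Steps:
$M{\left(V,w \right)} = 8 - V$
$r{\left(q,y \right)} = -17$ ($r{\left(q,y \right)} = -5 - 12 = -17$)
$l{\left(B,H \right)} = 25$ ($l{\left(B,H \right)} = 8 - -17 = 8 + 17 = 25$)
$\left(l{\left(-11,-19 \right)} + M{\left(-14,4 \right)}\right) \left(-15\right) = \left(25 + \left(8 - -14\right)\right) \left(-15\right) = \left(25 + \left(8 + 14\right)\right) \left(-15\right) = \left(25 + 22\right) \left(-15\right) = 47 \left(-15\right) = -705$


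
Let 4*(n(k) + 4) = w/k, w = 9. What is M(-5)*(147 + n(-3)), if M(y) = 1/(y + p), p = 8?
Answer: 569/12 ≈ 47.417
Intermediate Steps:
M(y) = 1/(8 + y) (M(y) = 1/(y + 8) = 1/(8 + y))
n(k) = -4 + 9/(4*k) (n(k) = -4 + (9/k)/4 = -4 + 9/(4*k))
M(-5)*(147 + n(-3)) = (147 + (-4 + (9/4)/(-3)))/(8 - 5) = (147 + (-4 + (9/4)*(-⅓)))/3 = (147 + (-4 - ¾))/3 = (147 - 19/4)/3 = (⅓)*(569/4) = 569/12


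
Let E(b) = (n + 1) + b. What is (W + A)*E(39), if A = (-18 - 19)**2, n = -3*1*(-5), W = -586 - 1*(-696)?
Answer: 81345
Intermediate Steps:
W = 110 (W = -586 + 696 = 110)
n = 15 (n = -3*(-5) = 15)
A = 1369 (A = (-37)**2 = 1369)
E(b) = 16 + b (E(b) = (15 + 1) + b = 16 + b)
(W + A)*E(39) = (110 + 1369)*(16 + 39) = 1479*55 = 81345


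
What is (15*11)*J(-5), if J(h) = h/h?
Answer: 165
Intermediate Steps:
J(h) = 1
(15*11)*J(-5) = (15*11)*1 = 165*1 = 165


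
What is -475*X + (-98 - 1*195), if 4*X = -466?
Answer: 110089/2 ≈ 55045.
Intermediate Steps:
X = -233/2 (X = (¼)*(-466) = -233/2 ≈ -116.50)
-475*X + (-98 - 1*195) = -475*(-233/2) + (-98 - 1*195) = 110675/2 + (-98 - 195) = 110675/2 - 293 = 110089/2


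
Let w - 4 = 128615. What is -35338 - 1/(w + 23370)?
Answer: -5370987283/151989 ≈ -35338.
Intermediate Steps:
w = 128619 (w = 4 + 128615 = 128619)
-35338 - 1/(w + 23370) = -35338 - 1/(128619 + 23370) = -35338 - 1/151989 = -5370987283/151989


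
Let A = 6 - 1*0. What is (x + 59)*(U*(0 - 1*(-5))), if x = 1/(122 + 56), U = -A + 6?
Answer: 0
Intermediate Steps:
A = 6 (A = 6 + 0 = 6)
U = 0 (U = -1*6 + 6 = -6 + 6 = 0)
x = 1/178 ≈ 0.0056180
(x + 59)*(U*(0 - 1*(-5))) = (1/178 + 59)*(0*(0 - 1*(-5))) = 10503*(0*(0 + 5))/178 = 10503*(0*5)/178 = (10503/178)*0 = 0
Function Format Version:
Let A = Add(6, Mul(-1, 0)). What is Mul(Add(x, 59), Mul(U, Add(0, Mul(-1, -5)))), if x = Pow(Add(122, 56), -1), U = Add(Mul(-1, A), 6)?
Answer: 0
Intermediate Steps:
A = 6 (A = Add(6, 0) = 6)
U = 0 (U = Add(Mul(-1, 6), 6) = Add(-6, 6) = 0)
x = Rational(1, 178) (x = Pow(178, -1) = Rational(1, 178) ≈ 0.0056180)
Mul(Add(x, 59), Mul(U, Add(0, Mul(-1, -5)))) = Mul(Add(Rational(1, 178), 59), Mul(0, Add(0, Mul(-1, -5)))) = Mul(Rational(10503, 178), Mul(0, Add(0, 5))) = Mul(Rational(10503, 178), Mul(0, 5)) = Mul(Rational(10503, 178), 0) = 0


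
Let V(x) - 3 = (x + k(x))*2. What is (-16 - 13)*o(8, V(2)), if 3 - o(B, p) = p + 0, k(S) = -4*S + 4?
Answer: -116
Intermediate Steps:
k(S) = 4 - 4*S
V(x) = 11 - 6*x (V(x) = 3 + (x + (4 - 4*x))*2 = 3 + (4 - 3*x)*2 = 3 + (8 - 6*x) = 11 - 6*x)
o(B, p) = 3 - p (o(B, p) = 3 - (p + 0) = 3 - p)
(-16 - 13)*o(8, V(2)) = (-16 - 13)*(3 - (11 - 6*2)) = -29*(3 - (11 - 12)) = -29*(3 - 1*(-1)) = -29*(3 + 1) = -29*4 = -116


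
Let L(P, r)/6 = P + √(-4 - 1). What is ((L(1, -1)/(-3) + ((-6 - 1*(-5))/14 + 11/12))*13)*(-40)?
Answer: 12610/21 + 1040*I*√5 ≈ 600.48 + 2325.5*I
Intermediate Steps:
L(P, r) = 6*P + 6*I*√5 (L(P, r) = 6*(P + √(-4 - 1)) = 6*(P + √(-5)) = 6*(P + I*√5) = 6*P + 6*I*√5)
((L(1, -1)/(-3) + ((-6 - 1*(-5))/14 + 11/12))*13)*(-40) = (((6*1 + 6*I*√5)/(-3) + ((-6 - 1*(-5))/14 + 11/12))*13)*(-40) = (((6 + 6*I*√5)*(-⅓) + ((-6 + 5)*(1/14) + 11*(1/12)))*13)*(-40) = (((-2 - 2*I*√5) + (-1*1/14 + 11/12))*13)*(-40) = (((-2 - 2*I*√5) + (-1/14 + 11/12))*13)*(-40) = (((-2 - 2*I*√5) + 71/84)*13)*(-40) = ((-97/84 - 2*I*√5)*13)*(-40) = (-1261/84 - 26*I*√5)*(-40) = 12610/21 + 1040*I*√5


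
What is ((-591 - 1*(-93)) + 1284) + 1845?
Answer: 2631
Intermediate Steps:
((-591 - 1*(-93)) + 1284) + 1845 = ((-591 + 93) + 1284) + 1845 = (-498 + 1284) + 1845 = 786 + 1845 = 2631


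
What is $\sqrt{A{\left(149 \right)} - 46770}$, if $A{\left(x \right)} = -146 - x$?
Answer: $i \sqrt{47065} \approx 216.94 i$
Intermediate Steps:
$\sqrt{A{\left(149 \right)} - 46770} = \sqrt{\left(-146 - 149\right) - 46770} = \sqrt{-295 - 46770} = \sqrt{-47065} = i \sqrt{47065}$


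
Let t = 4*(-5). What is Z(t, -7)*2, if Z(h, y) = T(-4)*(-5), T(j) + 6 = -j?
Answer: 20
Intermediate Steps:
t = -20
T(j) = -6 - j
Z(h, y) = 10 (Z(h, y) = (-6 - 1*(-4))*(-5) = (-6 + 4)*(-5) = -2*(-5) = 10)
Z(t, -7)*2 = 10*2 = 20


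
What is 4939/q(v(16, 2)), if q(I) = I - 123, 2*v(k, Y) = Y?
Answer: -4939/122 ≈ -40.484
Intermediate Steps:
v(k, Y) = Y/2
q(I) = -123 + I
4939/q(v(16, 2)) = 4939/(-123 + (½)*2) = 4939/(-123 + 1) = 4939/(-122) = 4939*(-1/122) = -4939/122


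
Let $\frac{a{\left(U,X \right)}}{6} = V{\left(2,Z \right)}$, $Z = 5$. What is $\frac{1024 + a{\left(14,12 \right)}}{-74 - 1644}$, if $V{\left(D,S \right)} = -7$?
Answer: $- \frac{491}{859} \approx -0.5716$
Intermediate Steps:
$a{\left(U,X \right)} = -42$ ($a{\left(U,X \right)} = 6 \left(-7\right) = -42$)
$\frac{1024 + a{\left(14,12 \right)}}{-74 - 1644} = \frac{1024 - 42}{-74 - 1644} = \frac{982}{-1718} = 982 \left(- \frac{1}{1718}\right) = - \frac{491}{859}$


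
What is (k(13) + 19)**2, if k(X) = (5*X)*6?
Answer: 167281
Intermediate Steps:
k(X) = 30*X
(k(13) + 19)**2 = (30*13 + 19)**2 = (390 + 19)**2 = 409**2 = 167281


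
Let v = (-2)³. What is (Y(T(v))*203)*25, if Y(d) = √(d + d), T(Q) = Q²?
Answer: 40600*√2 ≈ 57417.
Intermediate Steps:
v = -8
Y(d) = √2*√d (Y(d) = √(2*d) = √2*√d)
(Y(T(v))*203)*25 = ((√2*√((-8)²))*203)*25 = ((√2*√64)*203)*25 = ((√2*8)*203)*25 = ((8*√2)*203)*25 = (1624*√2)*25 = 40600*√2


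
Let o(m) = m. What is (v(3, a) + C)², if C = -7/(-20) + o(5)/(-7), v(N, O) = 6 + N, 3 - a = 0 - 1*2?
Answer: 1461681/19600 ≈ 74.576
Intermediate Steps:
a = 5 (a = 3 - (0 - 1*2) = 3 - (0 - 2) = 3 - 1*(-2) = 3 + 2 = 5)
C = -51/140 (C = -7/(-20) + 5/(-7) = -7*(-1/20) + 5*(-⅐) = 7/20 - 5/7 = -51/140 ≈ -0.36429)
(v(3, a) + C)² = ((6 + 3) - 51/140)² = (9 - 51/140)² = (1209/140)² = 1461681/19600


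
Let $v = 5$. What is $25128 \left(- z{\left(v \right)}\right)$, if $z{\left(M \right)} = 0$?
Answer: $0$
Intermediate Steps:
$25128 \left(- z{\left(v \right)}\right) = 25128 \left(\left(-1\right) 0\right) = 25128 \cdot 0 = 0$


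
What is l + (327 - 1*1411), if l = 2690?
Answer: 1606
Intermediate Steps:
l + (327 - 1*1411) = 2690 + (327 - 1*1411) = 2690 + (327 - 1411) = 2690 - 1084 = 1606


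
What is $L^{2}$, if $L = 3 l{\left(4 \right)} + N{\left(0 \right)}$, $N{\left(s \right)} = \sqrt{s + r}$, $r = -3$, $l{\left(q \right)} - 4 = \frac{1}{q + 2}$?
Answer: $\frac{613}{4} + 25 i \sqrt{3} \approx 153.25 + 43.301 i$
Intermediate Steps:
$l{\left(q \right)} = 4 + \frac{1}{2 + q}$ ($l{\left(q \right)} = 4 + \frac{1}{q + 2} = 4 + \frac{1}{2 + q}$)
$N{\left(s \right)} = \sqrt{-3 + s}$ ($N{\left(s \right)} = \sqrt{s - 3} = \sqrt{-3 + s}$)
$L = \frac{25}{2} + i \sqrt{3}$ ($L = 3 \frac{9 + 4 \cdot 4}{2 + 4} + \sqrt{-3 + 0} = 3 \frac{9 + 16}{6} + \sqrt{-3} = 3 \cdot \frac{1}{6} \cdot 25 + i \sqrt{3} = 3 \cdot \frac{25}{6} + i \sqrt{3} = \frac{25}{2} + i \sqrt{3} \approx 12.5 + 1.732 i$)
$L^{2} = \left(\frac{25}{2} + i \sqrt{3}\right)^{2}$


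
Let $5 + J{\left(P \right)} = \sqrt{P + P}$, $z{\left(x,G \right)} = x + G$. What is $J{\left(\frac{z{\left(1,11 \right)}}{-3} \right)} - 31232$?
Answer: $-31237 + 2 i \sqrt{2} \approx -31237.0 + 2.8284 i$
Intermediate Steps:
$z{\left(x,G \right)} = G + x$
$J{\left(P \right)} = -5 + \sqrt{2} \sqrt{P}$ ($J{\left(P \right)} = -5 + \sqrt{P + P} = -5 + \sqrt{2 P} = -5 + \sqrt{2} \sqrt{P}$)
$J{\left(\frac{z{\left(1,11 \right)}}{-3} \right)} - 31232 = \left(-5 + \sqrt{2} \sqrt{\frac{11 + 1}{-3}}\right) - 31232 = \left(-5 + \sqrt{2} \sqrt{12 \left(- \frac{1}{3}\right)}\right) - 31232 = \left(-5 + \sqrt{2} \sqrt{-4}\right) - 31232 = \left(-5 + \sqrt{2} \cdot 2 i\right) - 31232 = \left(-5 + 2 i \sqrt{2}\right) - 31232 = -31237 + 2 i \sqrt{2}$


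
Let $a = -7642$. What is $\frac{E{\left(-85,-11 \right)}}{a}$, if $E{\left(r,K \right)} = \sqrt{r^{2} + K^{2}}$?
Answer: $- \frac{\sqrt{7346}}{7642} \approx -0.011215$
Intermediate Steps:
$E{\left(r,K \right)} = \sqrt{K^{2} + r^{2}}$
$\frac{E{\left(-85,-11 \right)}}{a} = \frac{\sqrt{\left(-11\right)^{2} + \left(-85\right)^{2}}}{-7642} = \sqrt{121 + 7225} \left(- \frac{1}{7642}\right) = \sqrt{7346} \left(- \frac{1}{7642}\right) = - \frac{\sqrt{7346}}{7642}$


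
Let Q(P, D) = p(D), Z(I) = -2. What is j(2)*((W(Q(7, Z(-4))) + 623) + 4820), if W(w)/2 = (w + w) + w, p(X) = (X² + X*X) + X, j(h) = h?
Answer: 10958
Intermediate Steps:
p(X) = X + 2*X² (p(X) = (X² + X²) + X = 2*X² + X = X + 2*X²)
Q(P, D) = D*(1 + 2*D)
W(w) = 6*w (W(w) = 2*((w + w) + w) = 2*(2*w + w) = 2*(3*w) = 6*w)
j(2)*((W(Q(7, Z(-4))) + 623) + 4820) = 2*((6*(-2*(1 + 2*(-2))) + 623) + 4820) = 2*((6*(-2*(1 - 4)) + 623) + 4820) = 2*((6*(-2*(-3)) + 623) + 4820) = 2*((6*6 + 623) + 4820) = 2*((36 + 623) + 4820) = 2*(659 + 4820) = 2*5479 = 10958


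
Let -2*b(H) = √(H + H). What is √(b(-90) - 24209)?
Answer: √(-24209 - 3*I*√5) ≈ 0.022 - 155.59*I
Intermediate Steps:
b(H) = -√2*√H/2 (b(H) = -√(H + H)/2 = -√2*√H/2)
√(b(-90) - 24209) = √(-√2*√(-90)/2 - 24209) = √(-√2*3*I*√10/2 - 24209) = √(-3*I*√5 - 24209) = √(-24209 - 3*I*√5)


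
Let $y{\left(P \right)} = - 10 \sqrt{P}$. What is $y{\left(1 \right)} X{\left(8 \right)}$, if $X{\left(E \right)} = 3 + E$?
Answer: $-110$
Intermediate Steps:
$y{\left(1 \right)} X{\left(8 \right)} = - 10 \sqrt{1} \left(3 + 8\right) = \left(-10\right) 1 \cdot 11 = \left(-10\right) 11 = -110$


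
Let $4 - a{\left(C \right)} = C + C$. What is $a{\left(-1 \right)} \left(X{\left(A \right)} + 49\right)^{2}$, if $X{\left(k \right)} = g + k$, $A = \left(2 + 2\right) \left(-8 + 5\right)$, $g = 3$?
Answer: $9600$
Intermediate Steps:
$a{\left(C \right)} = 4 - 2 C$ ($a{\left(C \right)} = 4 - \left(C + C\right) = 4 - 2 C$)
$A = -12$ ($A = 4 \left(-3\right) = -12$)
$X{\left(k \right)} = 3 + k$
$a{\left(-1 \right)} \left(X{\left(A \right)} + 49\right)^{2} = \left(4 - -2\right) \left(\left(3 - 12\right) + 49\right)^{2} = \left(4 + 2\right) \left(-9 + 49\right)^{2} = 6 \cdot 40^{2} = 6 \cdot 1600 = 9600$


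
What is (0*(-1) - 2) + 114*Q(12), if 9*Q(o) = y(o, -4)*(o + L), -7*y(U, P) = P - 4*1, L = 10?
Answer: 6646/21 ≈ 316.48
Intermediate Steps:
y(U, P) = 4/7 - P/7 (y(U, P) = -(P - 4*1)/7 = -(P - 4)/7 = -(-4 + P)/7 = 4/7 - P/7)
Q(o) = 80/63 + 8*o/63 (Q(o) = ((4/7 - ⅐*(-4))*(o + 10))/9 = ((4/7 + 4/7)*(10 + o))/9 = (8*(10 + o)/7)/9 = (80/7 + 8*o/7)/9 = 80/63 + 8*o/63)
(0*(-1) - 2) + 114*Q(12) = (0*(-1) - 2) + 114*(80/63 + (8/63)*12) = (0 - 2) + 114*(80/63 + 32/21) = -2 + 114*(176/63) = -2 + 6688/21 = 6646/21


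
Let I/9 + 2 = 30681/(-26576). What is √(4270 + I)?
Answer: √187236263203/6644 ≈ 65.128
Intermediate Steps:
I = -754497/26576 (I = -18 + 9*(30681/(-26576)) = -18 + 9*(30681*(-1/26576)) = -18 + 9*(-30681/26576) = -18 - 276129/26576 = -754497/26576 ≈ -28.390)
√(4270 + I) = √(4270 - 754497/26576) = √(112725023/26576) = √187236263203/6644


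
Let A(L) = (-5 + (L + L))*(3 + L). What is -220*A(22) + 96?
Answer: -214404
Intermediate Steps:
A(L) = (-5 + 2*L)*(3 + L)
-220*A(22) + 96 = -220*(-15 + 22 + 2*22**2) + 96 = -220*(-15 + 22 + 2*484) + 96 = -220*(-15 + 22 + 968) + 96 = -220*975 + 96 = -214500 + 96 = -214404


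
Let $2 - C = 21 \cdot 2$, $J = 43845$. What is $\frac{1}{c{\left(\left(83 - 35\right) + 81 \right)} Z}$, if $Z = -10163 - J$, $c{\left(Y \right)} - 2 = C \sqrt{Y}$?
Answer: $\frac{1}{5573517584} + \frac{5 \sqrt{129}}{1393379396} \approx 4.0936 \cdot 10^{-8}$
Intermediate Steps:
$C = -40$ ($C = 2 - 21 \cdot 2 = 2 - 42 = -40$)
$c{\left(Y \right)} = 2 - 40 \sqrt{Y}$
$Z = -54008$ ($Z = -10163 - 43845 = -54008$)
$\frac{1}{c{\left(\left(83 - 35\right) + 81 \right)} Z} = \frac{1}{\left(2 - 40 \sqrt{\left(83 - 35\right) + 81}\right) \left(-54008\right)} = \frac{1}{2 - 40 \sqrt{48 + 81}} \left(- \frac{1}{54008}\right) = \frac{1}{2 - 40 \sqrt{129}} \left(- \frac{1}{54008}\right) = - \frac{1}{54008 \left(2 - 40 \sqrt{129}\right)}$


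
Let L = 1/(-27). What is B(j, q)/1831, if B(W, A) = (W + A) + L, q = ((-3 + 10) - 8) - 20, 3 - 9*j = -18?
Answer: -505/49437 ≈ -0.010215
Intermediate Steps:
L = -1/27 ≈ -0.037037
j = 7/3 (j = ⅓ - ⅑*(-18) = ⅓ + 2 = 7/3 ≈ 2.3333)
q = -21 (q = (7 - 8) - 20 = -1 - 20 = -21)
B(W, A) = -1/27 + A + W (B(W, A) = (W + A) - 1/27 = (A + W) - 1/27 = -1/27 + A + W)
B(j, q)/1831 = (-1/27 - 21 + 7/3)/1831 = -505/27*1/1831 = -505/49437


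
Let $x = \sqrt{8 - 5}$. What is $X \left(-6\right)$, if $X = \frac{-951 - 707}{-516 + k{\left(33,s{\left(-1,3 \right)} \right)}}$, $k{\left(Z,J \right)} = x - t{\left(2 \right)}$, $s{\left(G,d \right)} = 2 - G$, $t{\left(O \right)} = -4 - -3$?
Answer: $- \frac{2561610}{132611} - \frac{4974 \sqrt{3}}{132611} \approx -19.382$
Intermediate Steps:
$t{\left(O \right)} = -1$ ($t{\left(O \right)} = -4 + 3 = -1$)
$x = \sqrt{3} \approx 1.732$
$k{\left(Z,J \right)} = 1 + \sqrt{3}$ ($k{\left(Z,J \right)} = \sqrt{3} - -1 = \sqrt{3} + 1 = 1 + \sqrt{3}$)
$X = - \frac{1658}{-515 + \sqrt{3}}$ ($X = \frac{-951 - 707}{-516 + \left(1 + \sqrt{3}\right)} = - \frac{1658}{-515 + \sqrt{3}} \approx 3.2303$)
$X \left(-6\right) = \left(\frac{426935}{132611} + \frac{829 \sqrt{3}}{132611}\right) \left(-6\right) = - \frac{2561610}{132611} - \frac{4974 \sqrt{3}}{132611}$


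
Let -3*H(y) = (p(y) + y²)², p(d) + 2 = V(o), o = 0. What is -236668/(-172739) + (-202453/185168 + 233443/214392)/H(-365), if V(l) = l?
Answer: 6948022701935131176207959/5071215768540352841714864 ≈ 1.3701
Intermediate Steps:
p(d) = -2 (p(d) = -2 + 0 = -2)
H(y) = -(-2 + y²)²/3
-236668/(-172739) + (-202453/185168 + 233443/214392)/H(-365) = -236668/(-172739) + (-202453/185168 + 233443/214392)/((-(-2 + (-365)²)²/3)) = -236668*(-1/172739) + (-202453*1/185168 + 233443*(1/214392))/((-(-2 + 133225)²/3)) = 236668/172739 + (-202453/185168 + 233443/214392)/((-⅓*133223²)) = 236668/172739 - 22266269/(4962317232*((-⅓*17748367729))) = 236668/172739 - 22266269/(4962317232*(-17748367729/3)) = 236668/172739 - 22266269/4962317232*(-3/17748367729) = 236668/172739 + 22266269/29357677007163135376 = 6948022701935131176207959/5071215768540352841714864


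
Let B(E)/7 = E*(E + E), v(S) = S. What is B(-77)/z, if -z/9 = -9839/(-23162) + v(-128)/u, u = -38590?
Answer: -37096277034740/1721932857 ≈ -21543.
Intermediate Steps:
B(E) = 14*E**2 (B(E) = 7*(E*(E + E)) = 7*(E*(2*E)) = 7*(2*E**2) = 14*E**2)
z = -1721932857/446910790 (z = -9*(-9839/(-23162) - 128/(-38590)) = -9*(-9839*(-1/23162) - 128*(-1/38590)) = -9*(9839/23162 + 64/19295) = -9*191325873/446910790 = -1721932857/446910790 ≈ -3.8530)
B(-77)/z = (14*(-77)**2)/(-1721932857/446910790) = (14*5929)*(-446910790/1721932857) = 83006*(-446910790/1721932857) = -37096277034740/1721932857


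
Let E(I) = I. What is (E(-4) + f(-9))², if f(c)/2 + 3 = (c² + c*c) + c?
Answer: 87616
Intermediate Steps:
f(c) = -6 + 2*c + 4*c² (f(c) = -6 + 2*((c² + c*c) + c) = -6 + 2*((c² + c²) + c) = -6 + 2*(2*c² + c) = -6 + 2*(c + 2*c²) = -6 + (2*c + 4*c²) = -6 + 2*c + 4*c²)
(E(-4) + f(-9))² = (-4 + (-6 + 2*(-9) + 4*(-9)²))² = (-4 + (-6 - 18 + 4*81))² = (-4 + (-6 - 18 + 324))² = (-4 + 300)² = 296² = 87616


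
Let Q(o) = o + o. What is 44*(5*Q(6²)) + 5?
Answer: 15845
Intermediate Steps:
Q(o) = 2*o
44*(5*Q(6²)) + 5 = 44*(5*(2*6²)) + 5 = 44*(5*(2*36)) + 5 = 44*(5*72) + 5 = 44*360 + 5 = 15840 + 5 = 15845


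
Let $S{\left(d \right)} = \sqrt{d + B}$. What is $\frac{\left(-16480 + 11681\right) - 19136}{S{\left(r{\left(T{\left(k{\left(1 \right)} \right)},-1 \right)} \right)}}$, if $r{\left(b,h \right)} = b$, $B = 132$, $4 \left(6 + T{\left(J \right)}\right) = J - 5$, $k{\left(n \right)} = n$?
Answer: $- \frac{4787 \sqrt{5}}{5} \approx -2140.8$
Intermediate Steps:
$T{\left(J \right)} = - \frac{29}{4} + \frac{J}{4}$ ($T{\left(J \right)} = -6 + \frac{J - 5}{4} = -6 + \frac{-5 + J}{4} = -6 + \left(- \frac{5}{4} + \frac{J}{4}\right) = - \frac{29}{4} + \frac{J}{4}$)
$S{\left(d \right)} = \sqrt{132 + d}$ ($S{\left(d \right)} = \sqrt{d + 132} = \sqrt{132 + d}$)
$\frac{\left(-16480 + 11681\right) - 19136}{S{\left(r{\left(T{\left(k{\left(1 \right)} \right)},-1 \right)} \right)}} = \frac{\left(-16480 + 11681\right) - 19136}{\sqrt{132 + \left(- \frac{29}{4} + \frac{1}{4} \cdot 1\right)}} = \frac{-4799 - 19136}{\sqrt{132 + \left(- \frac{29}{4} + \frac{1}{4}\right)}} = - \frac{23935}{\sqrt{132 - 7}} = - \frac{23935}{\sqrt{125}} = - \frac{23935}{5 \sqrt{5}} = - 23935 \frac{\sqrt{5}}{25} = - \frac{4787 \sqrt{5}}{5}$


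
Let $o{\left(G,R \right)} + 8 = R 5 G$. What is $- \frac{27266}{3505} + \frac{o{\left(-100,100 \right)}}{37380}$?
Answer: $- \frac{8532008}{935835} \approx -9.117$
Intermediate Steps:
$o{\left(G,R \right)} = -8 + 5 G R$ ($o{\left(G,R \right)} = -8 + R 5 G = -8 + 5 R G = -8 + 5 G R$)
$- \frac{27266}{3505} + \frac{o{\left(-100,100 \right)}}{37380} = - \frac{27266}{3505} + \frac{-8 + 5 \left(-100\right) 100}{37380} = \left(-27266\right) \frac{1}{3505} + \left(-8 - 50000\right) \frac{1}{37380} = - \frac{27266}{3505} - \frac{1786}{1335} = - \frac{8532008}{935835}$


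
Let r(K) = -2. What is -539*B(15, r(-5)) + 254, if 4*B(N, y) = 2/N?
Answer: 7081/30 ≈ 236.03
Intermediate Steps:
B(N, y) = 1/(2*N) (B(N, y) = (2/N)/4 = 1/(2*N))
-539*B(15, r(-5)) + 254 = -539/(2*15) + 254 = -539*1/30 + 254 = -539/30 + 254 = 7081/30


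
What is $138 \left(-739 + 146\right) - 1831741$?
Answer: $-1913575$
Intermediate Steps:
$138 \left(-739 + 146\right) - 1831741 = 138 \left(-593\right) - 1831741 = -81834 - 1831741 = -1913575$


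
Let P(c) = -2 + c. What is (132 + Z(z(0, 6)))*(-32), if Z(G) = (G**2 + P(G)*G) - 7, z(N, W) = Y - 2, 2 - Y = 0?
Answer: -4000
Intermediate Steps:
Y = 2 (Y = 2 - 1*0 = 2 + 0 = 2)
z(N, W) = 0 (z(N, W) = 2 - 2 = 0)
Z(G) = -7 + G**2 + G*(-2 + G) (Z(G) = (G**2 + (-2 + G)*G) - 7 = (G**2 + G*(-2 + G)) - 7 = -7 + G**2 + G*(-2 + G))
(132 + Z(z(0, 6)))*(-32) = (132 + (-7 + 0**2 + 0*(-2 + 0)))*(-32) = (132 + (-7 + 0 + 0*(-2)))*(-32) = (132 + (-7 + 0 + 0))*(-32) = (132 - 7)*(-32) = 125*(-32) = -4000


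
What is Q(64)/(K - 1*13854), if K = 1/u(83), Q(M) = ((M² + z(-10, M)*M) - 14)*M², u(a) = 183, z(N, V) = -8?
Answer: -382279680/362183 ≈ -1055.5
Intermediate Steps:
Q(M) = M²*(-14 + M² - 8*M) (Q(M) = ((M² - 8*M) - 14)*M² = (-14 + M² - 8*M)*M² = M²*(-14 + M² - 8*M))
K = 1/183 ≈ 0.0054645
Q(64)/(K - 1*13854) = (64²*(-14 + 64² - 8*64))/(1/183 - 1*13854) = (4096*(-14 + 4096 - 512))/(1/183 - 13854) = (4096*3570)/(-2535281/183) = 14622720*(-183/2535281) = -382279680/362183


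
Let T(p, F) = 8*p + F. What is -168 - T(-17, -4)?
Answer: -28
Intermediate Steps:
T(p, F) = F + 8*p
-168 - T(-17, -4) = -168 - (-4 + 8*(-17)) = -168 - (-4 - 136) = -168 - 1*(-140) = -168 + 140 = -28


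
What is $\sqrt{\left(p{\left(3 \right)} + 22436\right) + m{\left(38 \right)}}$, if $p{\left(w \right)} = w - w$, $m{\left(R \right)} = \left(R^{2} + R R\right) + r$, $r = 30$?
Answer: $\sqrt{25354} \approx 159.23$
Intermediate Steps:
$m{\left(R \right)} = 30 + 2 R^{2}$ ($m{\left(R \right)} = \left(R^{2} + R R\right) + 30 = \left(R^{2} + R^{2}\right) + 30 = 2 R^{2} + 30 = 30 + 2 R^{2}$)
$p{\left(w \right)} = 0$
$\sqrt{\left(p{\left(3 \right)} + 22436\right) + m{\left(38 \right)}} = \sqrt{\left(0 + 22436\right) + \left(30 + 2 \cdot 38^{2}\right)} = \sqrt{22436 + \left(30 + 2 \cdot 1444\right)} = \sqrt{22436 + \left(30 + 2888\right)} = \sqrt{22436 + 2918} = \sqrt{25354}$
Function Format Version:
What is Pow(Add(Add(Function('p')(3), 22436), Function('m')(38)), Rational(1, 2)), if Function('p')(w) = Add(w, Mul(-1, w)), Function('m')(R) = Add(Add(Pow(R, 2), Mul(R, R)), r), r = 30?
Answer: Pow(25354, Rational(1, 2)) ≈ 159.23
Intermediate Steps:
Function('m')(R) = Add(30, Mul(2, Pow(R, 2))) (Function('m')(R) = Add(Add(Pow(R, 2), Mul(R, R)), 30) = Add(Add(Pow(R, 2), Pow(R, 2)), 30) = Add(Mul(2, Pow(R, 2)), 30) = Add(30, Mul(2, Pow(R, 2))))
Function('p')(w) = 0
Pow(Add(Add(Function('p')(3), 22436), Function('m')(38)), Rational(1, 2)) = Pow(Add(Add(0, 22436), Add(30, Mul(2, Pow(38, 2)))), Rational(1, 2)) = Pow(Add(22436, Add(30, Mul(2, 1444))), Rational(1, 2)) = Pow(Add(22436, Add(30, 2888)), Rational(1, 2)) = Pow(Add(22436, 2918), Rational(1, 2)) = Pow(25354, Rational(1, 2))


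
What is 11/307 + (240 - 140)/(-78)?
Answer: -14921/11973 ≈ -1.2462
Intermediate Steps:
11/307 + (240 - 140)/(-78) = 11*(1/307) + 100*(-1/78) = 11/307 - 50/39 = -14921/11973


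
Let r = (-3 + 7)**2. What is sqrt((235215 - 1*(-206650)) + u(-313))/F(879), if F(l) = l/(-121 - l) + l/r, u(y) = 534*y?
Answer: 2000*sqrt(274723)/108117 ≈ 9.6958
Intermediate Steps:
r = 16 (r = 4**2 = 16)
F(l) = l/16 + l/(-121 - l) (F(l) = l/(-121 - l) + l/16 = l/16 + l/(-121 - l))
sqrt((235215 - 1*(-206650)) + u(-313))/F(879) = sqrt((235215 - 1*(-206650)) + 534*(-313))/(((1/16)*879*(105 + 879)/(121 + 879))) = sqrt((235215 + 206650) - 167142)/(((1/16)*879*984/1000)) = sqrt(441865 - 167142)/(((1/16)*879*(1/1000)*984)) = sqrt(274723)/(108117/2000) = sqrt(274723)*(2000/108117) = 2000*sqrt(274723)/108117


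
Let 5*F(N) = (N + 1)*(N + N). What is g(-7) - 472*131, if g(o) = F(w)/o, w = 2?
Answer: -2164132/35 ≈ -61832.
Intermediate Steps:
F(N) = 2*N*(1 + N)/5 (F(N) = ((N + 1)*(N + N))/5 = ((1 + N)*(2*N))/5 = (2*N*(1 + N))/5 = 2*N*(1 + N)/5)
g(o) = 12/(5*o) (g(o) = ((⅖)*2*(1 + 2))/o = ((⅖)*2*3)/o = 12/(5*o))
g(-7) - 472*131 = (12/5)/(-7) - 472*131 = (12/5)*(-⅐) - 61832 = -12/35 - 61832 = -2164132/35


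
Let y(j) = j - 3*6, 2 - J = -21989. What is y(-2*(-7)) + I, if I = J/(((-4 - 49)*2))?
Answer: -22415/106 ≈ -211.46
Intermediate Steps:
J = 21991 (J = 2 - 1*(-21989) = 2 + 21989 = 21991)
y(j) = -18 + j (y(j) = j - 18 = -18 + j)
I = -21991/106 (I = 21991/(((-4 - 49)*2)) = 21991/((-53*2)) = 21991/(-106) = 21991*(-1/106) = -21991/106 ≈ -207.46)
y(-2*(-7)) + I = (-18 - 2*(-7)) - 21991/106 = (-18 + 14) - 21991/106 = -4 - 21991/106 = -22415/106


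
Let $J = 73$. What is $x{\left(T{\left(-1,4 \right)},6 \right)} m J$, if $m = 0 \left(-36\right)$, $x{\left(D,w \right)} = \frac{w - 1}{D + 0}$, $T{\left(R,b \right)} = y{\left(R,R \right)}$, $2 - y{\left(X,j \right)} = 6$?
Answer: $0$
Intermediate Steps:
$y{\left(X,j \right)} = -4$ ($y{\left(X,j \right)} = 2 - 6 = -4$)
$T{\left(R,b \right)} = -4$
$x{\left(D,w \right)} = \frac{-1 + w}{D}$
$m = 0$
$x{\left(T{\left(-1,4 \right)},6 \right)} m J = \frac{-1 + 6}{-4} \cdot 0 \cdot 73 = \left(- \frac{1}{4}\right) 5 \cdot 0 \cdot 73 = \left(- \frac{5}{4}\right) 0 \cdot 73 = 0 \cdot 73 = 0$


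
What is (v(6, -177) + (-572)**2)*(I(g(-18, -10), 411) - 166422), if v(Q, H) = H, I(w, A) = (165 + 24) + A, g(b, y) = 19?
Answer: -54224954754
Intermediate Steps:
I(w, A) = 189 + A
(v(6, -177) + (-572)**2)*(I(g(-18, -10), 411) - 166422) = (-177 + (-572)**2)*((189 + 411) - 166422) = (-177 + 327184)*(600 - 166422) = 327007*(-165822) = -54224954754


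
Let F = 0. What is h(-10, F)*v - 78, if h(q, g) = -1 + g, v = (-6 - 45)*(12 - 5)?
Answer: 279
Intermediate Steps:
v = -357 (v = -51*7 = -357)
h(-10, F)*v - 78 = (-1 + 0)*(-357) - 78 = -1*(-357) - 78 = 357 - 78 = 279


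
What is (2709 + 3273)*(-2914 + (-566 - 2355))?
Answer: -34904970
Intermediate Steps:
(2709 + 3273)*(-2914 + (-566 - 2355)) = 5982*(-2914 - 2921) = 5982*(-5835) = -34904970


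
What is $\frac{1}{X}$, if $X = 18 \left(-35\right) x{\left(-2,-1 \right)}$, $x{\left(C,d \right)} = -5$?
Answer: $\frac{1}{3150} \approx 0.00031746$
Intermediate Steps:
$X = 3150$ ($X = 18 \left(-35\right) \left(-5\right) = \left(-630\right) \left(-5\right) = 3150$)
$\frac{1}{X} = \frac{1}{3150}$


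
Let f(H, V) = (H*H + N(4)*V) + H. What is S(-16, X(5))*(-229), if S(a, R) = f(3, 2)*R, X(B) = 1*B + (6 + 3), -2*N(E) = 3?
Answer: -28854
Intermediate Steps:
N(E) = -3/2 (N(E) = -1/2*3 = -3/2)
X(B) = 9 + B (X(B) = B + 9 = 9 + B)
f(H, V) = H + H**2 - 3*V/2 (f(H, V) = (H*H - 3*V/2) + H = (H**2 - 3*V/2) + H = H + H**2 - 3*V/2)
S(a, R) = 9*R (S(a, R) = (3 + 3**2 - 3/2*2)*R = (3 + 9 - 3)*R = 9*R)
S(-16, X(5))*(-229) = (9*(9 + 5))*(-229) = (9*14)*(-229) = 126*(-229) = -28854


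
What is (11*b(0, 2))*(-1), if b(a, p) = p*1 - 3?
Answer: 11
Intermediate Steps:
b(a, p) = -3 + p (b(a, p) = p - 3 = -3 + p)
(11*b(0, 2))*(-1) = (11*(-3 + 2))*(-1) = (11*(-1))*(-1) = -11*(-1) = 11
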